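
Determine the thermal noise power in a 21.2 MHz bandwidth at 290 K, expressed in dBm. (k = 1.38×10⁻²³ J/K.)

−100.7 dBm

P_n = kTB = 1.38×10⁻²³ × 290 × 2.12×10⁷ = 8.48×10⁻¹⁴ W
In dBm: 10 log₁₀(8.48×10⁻¹⁴ / 10⁻³) = −100.7 dBm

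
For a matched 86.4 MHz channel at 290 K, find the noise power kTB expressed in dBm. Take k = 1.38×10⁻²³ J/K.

P_n = kTB = 1.38×10⁻²³ × 290 × 8.64×10⁷ = 3.46×10⁻¹³ W
In dBm: 10 log₁₀(3.46×10⁻¹³ / 10⁻³) = −94.6 dBm

−94.6 dBm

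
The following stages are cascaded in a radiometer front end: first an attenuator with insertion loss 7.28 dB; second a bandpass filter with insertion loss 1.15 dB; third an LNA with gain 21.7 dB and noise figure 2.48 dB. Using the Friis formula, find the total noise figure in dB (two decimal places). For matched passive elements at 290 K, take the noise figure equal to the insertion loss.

Convert to linear (a loss of L dB is a gain of −L dB): F_i = 10^(NF_i/10), G_i = 10^(G_i,dB/10)
  Stage 1: F_1 = 10^(7.28/10) = 5.346, G_1 = 10^(−7.28/10) = 0.1871
  Stage 2: F_2 = 10^(1.15/10) = 1.303, G_2 = 10^(−1.15/10) = 0.7674
  Stage 3: F_3 = 10^(2.48/10) = 1.770, G_3 = 10^(21.7/10) = 147.9
Friis cascade:
  F = 5.346 + (1.303 − 1)/0.1871 + (1.770 − 1)/0.1435 = 12.33
NF = 10 log₁₀(12.33) = 10.91 dB

10.91 dB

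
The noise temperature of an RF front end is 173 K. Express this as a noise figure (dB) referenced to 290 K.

2.03 dB

F = 1 + T_e/T₀ = 1 + 173/290 = 1.59655
NF = 10 log₁₀(1.59655) = 2.03 dB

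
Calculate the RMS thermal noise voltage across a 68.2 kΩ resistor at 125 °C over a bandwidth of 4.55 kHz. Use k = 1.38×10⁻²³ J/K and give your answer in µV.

2.61 µV

T = 125 °C + 273.15 = 398.15 K
V_n = √(4kTRB)
4kTRB = 4 × 1.38×10⁻²³ × 398.15 × 6.82×10⁴ × 4.55×10³ = 6.82×10⁻¹² V²
V_n = √(6.82×10⁻¹²) = 2.61×10⁻⁶ V = 2.61 µV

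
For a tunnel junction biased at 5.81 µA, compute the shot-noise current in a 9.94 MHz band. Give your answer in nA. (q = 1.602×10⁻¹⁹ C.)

I_n = √(2qI·B)
2qI·B = 2 × 1.602×10⁻¹⁹ × 5.81×10⁻⁶ × 9.94×10⁶ = 1.85×10⁻¹⁷ A²
I_n = √(1.85×10⁻¹⁷) = 4.30×10⁻⁹ A = 4.30 nA

4.30 nA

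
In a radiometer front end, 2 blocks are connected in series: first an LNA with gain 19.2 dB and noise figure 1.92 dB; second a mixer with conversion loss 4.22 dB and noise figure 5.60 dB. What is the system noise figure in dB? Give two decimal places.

Convert to linear (a loss of L dB is a gain of −L dB): F_i = 10^(NF_i/10), G_i = 10^(G_i,dB/10)
  Stage 1: F_1 = 10^(1.92/10) = 1.556, G_1 = 10^(19.2/10) = 83.18
  Stage 2: F_2 = 10^(5.60/10) = 3.631, G_2 = 10^(−4.22/10) = 0.3784
Friis cascade:
  F = 1.556 + (3.631 − 1)/83.18 = 1.588
NF = 10 log₁₀(1.588) = 2.01 dB

2.01 dB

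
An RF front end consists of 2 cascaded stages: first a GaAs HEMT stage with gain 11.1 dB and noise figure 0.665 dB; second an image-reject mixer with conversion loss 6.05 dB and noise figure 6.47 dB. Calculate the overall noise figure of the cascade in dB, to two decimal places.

1.56 dB

Convert to linear (a loss of L dB is a gain of −L dB): F_i = 10^(NF_i/10), G_i = 10^(G_i,dB/10)
  Stage 1: F_1 = 10^(0.665/10) = 1.165, G_1 = 10^(11.1/10) = 12.88
  Stage 2: F_2 = 10^(6.47/10) = 4.436, G_2 = 10^(−6.05/10) = 0.2483
Friis cascade:
  F = 1.165 + (4.436 − 1)/12.88 = 1.432
NF = 10 log₁₀(1.432) = 1.56 dB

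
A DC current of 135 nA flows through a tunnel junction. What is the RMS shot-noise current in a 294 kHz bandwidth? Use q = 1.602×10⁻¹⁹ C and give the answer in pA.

I_n = √(2qI·B)
2qI·B = 2 × 1.602×10⁻¹⁹ × 1.35×10⁻⁷ × 2.94×10⁵ = 1.27×10⁻²⁰ A²
I_n = √(1.27×10⁻²⁰) = 1.13×10⁻¹⁰ A = 113 pA

113 pA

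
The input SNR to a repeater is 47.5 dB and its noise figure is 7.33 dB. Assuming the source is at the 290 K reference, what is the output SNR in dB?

40.17 dB

By definition F = SNR_in/SNR_out, so in dB: SNR_out = SNR_in − NF
SNR_out = 47.5 − 7.33 = 40.17 dB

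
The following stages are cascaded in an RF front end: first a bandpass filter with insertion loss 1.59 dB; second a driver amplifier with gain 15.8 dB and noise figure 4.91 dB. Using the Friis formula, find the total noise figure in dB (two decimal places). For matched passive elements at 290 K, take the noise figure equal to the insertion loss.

6.50 dB

Convert to linear (a loss of L dB is a gain of −L dB): F_i = 10^(NF_i/10), G_i = 10^(G_i,dB/10)
  Stage 1: F_1 = 10^(1.59/10) = 1.442, G_1 = 10^(−1.59/10) = 0.6934
  Stage 2: F_2 = 10^(4.91/10) = 3.097, G_2 = 10^(15.8/10) = 38.02
Friis cascade:
  F = 1.442 + (3.097 − 1)/0.6934 = 4.467
NF = 10 log₁₀(4.467) = 6.50 dB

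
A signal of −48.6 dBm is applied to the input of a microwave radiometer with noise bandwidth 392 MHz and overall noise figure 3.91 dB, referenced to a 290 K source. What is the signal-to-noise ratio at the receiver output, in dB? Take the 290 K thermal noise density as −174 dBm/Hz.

Noise floor: N = −174 + 10 log₁₀(B) + NF
10 log₁₀(3.92×10⁸) = 85.93 dB
N = −174 + 85.93 + 3.91 = −84.16 dBm
SNR = P_sig − N = −48.6 − (−84.16) = 35.56 dB → 35.6 dB

35.6 dB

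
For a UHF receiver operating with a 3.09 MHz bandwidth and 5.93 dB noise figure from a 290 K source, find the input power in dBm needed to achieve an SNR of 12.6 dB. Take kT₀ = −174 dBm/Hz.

−90.6 dBm

Sensitivity = −174 + 10 log₁₀(B) + NF + SNR_min
= −174 + 64.9 + 5.93 + 12.6
= −90.57 dBm → −90.6 dBm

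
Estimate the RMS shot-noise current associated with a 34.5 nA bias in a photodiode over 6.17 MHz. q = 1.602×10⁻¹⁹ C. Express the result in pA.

261 pA

I_n = √(2qI·B)
2qI·B = 2 × 1.602×10⁻¹⁹ × 3.45×10⁻⁸ × 6.17×10⁶ = 6.82×10⁻²⁰ A²
I_n = √(6.82×10⁻²⁰) = 2.61×10⁻¹⁰ A = 261 pA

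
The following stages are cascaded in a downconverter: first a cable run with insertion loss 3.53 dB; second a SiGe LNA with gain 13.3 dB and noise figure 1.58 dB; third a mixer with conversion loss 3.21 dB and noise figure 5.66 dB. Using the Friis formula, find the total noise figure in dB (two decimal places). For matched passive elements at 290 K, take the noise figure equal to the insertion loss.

5.47 dB

Convert to linear (a loss of L dB is a gain of −L dB): F_i = 10^(NF_i/10), G_i = 10^(G_i,dB/10)
  Stage 1: F_1 = 10^(3.53/10) = 2.254, G_1 = 10^(−3.53/10) = 0.4436
  Stage 2: F_2 = 10^(1.58/10) = 1.439, G_2 = 10^(13.3/10) = 21.38
  Stage 3: F_3 = 10^(5.66/10) = 3.681, G_3 = 10^(−3.21/10) = 0.4775
Friis cascade:
  F = 2.254 + (1.439 − 1)/0.4436 + (3.681 − 1)/9.484 = 3.526
NF = 10 log₁₀(3.526) = 5.47 dB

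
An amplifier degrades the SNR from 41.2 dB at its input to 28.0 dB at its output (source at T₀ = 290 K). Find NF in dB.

13.2 dB

NF (dB) = SNR_in(dB) − SNR_out(dB) when the source is at T₀
NF = 41.2 − 28.0 = 13.2 dB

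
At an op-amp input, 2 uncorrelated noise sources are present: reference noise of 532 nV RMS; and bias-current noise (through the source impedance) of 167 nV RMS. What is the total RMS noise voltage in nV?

Uncorrelated sources add in power (mean-square): V_tot = √(ΣV_i²)
V_tot = √[(5.32×10⁻⁷)² + (1.67×10⁻⁷)²] = 5.58×10⁻⁷ V = 558 nV

558 nV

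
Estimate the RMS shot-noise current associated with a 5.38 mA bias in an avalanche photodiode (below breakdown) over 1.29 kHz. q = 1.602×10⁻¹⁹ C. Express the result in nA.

1.49 nA

I_n = √(2qI·B)
2qI·B = 2 × 1.602×10⁻¹⁹ × 5.38×10⁻³ × 1.29×10³ = 2.22×10⁻¹⁸ A²
I_n = √(2.22×10⁻¹⁸) = 1.49×10⁻⁹ A = 1.49 nA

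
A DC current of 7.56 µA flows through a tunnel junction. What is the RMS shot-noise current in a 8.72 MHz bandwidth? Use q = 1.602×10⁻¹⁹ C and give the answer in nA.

4.60 nA

I_n = √(2qI·B)
2qI·B = 2 × 1.602×10⁻¹⁹ × 7.56×10⁻⁶ × 8.72×10⁶ = 2.11×10⁻¹⁷ A²
I_n = √(2.11×10⁻¹⁷) = 4.60×10⁻⁹ A = 4.60 nA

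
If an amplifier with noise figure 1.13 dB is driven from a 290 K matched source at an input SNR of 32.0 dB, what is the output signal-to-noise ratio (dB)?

30.87 dB

By definition F = SNR_in/SNR_out, so in dB: SNR_out = SNR_in − NF
SNR_out = 32.0 − 1.13 = 30.87 dB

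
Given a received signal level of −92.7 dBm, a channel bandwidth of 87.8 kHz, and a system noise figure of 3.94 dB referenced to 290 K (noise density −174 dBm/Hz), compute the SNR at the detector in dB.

Noise floor: N = −174 + 10 log₁₀(B) + NF
10 log₁₀(8.78×10⁴) = 49.43 dB
N = −174 + 49.43 + 3.94 = −120.63 dBm
SNR = P_sig − N = −92.7 − (−120.63) = 27.93 dB → 27.9 dB

27.9 dB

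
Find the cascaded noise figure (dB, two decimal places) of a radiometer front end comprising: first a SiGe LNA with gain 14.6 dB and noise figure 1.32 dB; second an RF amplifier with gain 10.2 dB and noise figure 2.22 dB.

1.39 dB

Convert to linear (a loss of L dB is a gain of −L dB): F_i = 10^(NF_i/10), G_i = 10^(G_i,dB/10)
  Stage 1: F_1 = 10^(1.32/10) = 1.355, G_1 = 10^(14.6/10) = 28.84
  Stage 2: F_2 = 10^(2.22/10) = 1.667, G_2 = 10^(10.2/10) = 10.47
Friis cascade:
  F = 1.355 + (1.667 − 1)/28.84 = 1.378
NF = 10 log₁₀(1.378) = 1.39 dB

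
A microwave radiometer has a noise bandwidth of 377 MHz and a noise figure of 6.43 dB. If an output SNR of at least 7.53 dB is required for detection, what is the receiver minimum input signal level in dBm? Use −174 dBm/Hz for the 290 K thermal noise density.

−74.3 dBm

Sensitivity = −174 + 10 log₁₀(B) + NF + SNR_min
= −174 + 85.76 + 6.43 + 7.53
= −74.28 dBm → −74.3 dBm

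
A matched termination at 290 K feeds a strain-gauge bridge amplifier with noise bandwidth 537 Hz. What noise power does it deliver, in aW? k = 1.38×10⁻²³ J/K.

2.15 aW

P_n = kTB = 1.38×10⁻²³ × 290 × 5.37×10² = 2.15×10⁻¹⁸ W = 2.15 aW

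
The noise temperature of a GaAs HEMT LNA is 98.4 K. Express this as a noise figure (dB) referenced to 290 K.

1.27 dB

F = 1 + T_e/T₀ = 1 + 98.4/290 = 1.33931
NF = 10 log₁₀(1.33931) = 1.27 dB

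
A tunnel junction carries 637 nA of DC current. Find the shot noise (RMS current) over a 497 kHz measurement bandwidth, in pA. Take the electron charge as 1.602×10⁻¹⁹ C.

318 pA

I_n = √(2qI·B)
2qI·B = 2 × 1.602×10⁻¹⁹ × 6.37×10⁻⁷ × 4.97×10⁵ = 1.01×10⁻¹⁹ A²
I_n = √(1.01×10⁻¹⁹) = 3.18×10⁻¹⁰ A = 318 pA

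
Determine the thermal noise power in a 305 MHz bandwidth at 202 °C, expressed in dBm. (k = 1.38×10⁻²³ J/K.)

−87.0 dBm

T = 202 °C + 273.15 = 475.15 K
P_n = kTB = 1.38×10⁻²³ × 475.15 × 3.05×10⁸ = 2.00×10⁻¹² W
In dBm: 10 log₁₀(2.00×10⁻¹² / 10⁻³) = −87.0 dBm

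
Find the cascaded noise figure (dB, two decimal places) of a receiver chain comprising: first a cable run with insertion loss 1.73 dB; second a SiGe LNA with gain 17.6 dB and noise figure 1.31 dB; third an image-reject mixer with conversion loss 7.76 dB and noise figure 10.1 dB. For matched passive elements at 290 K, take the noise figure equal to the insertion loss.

Convert to linear (a loss of L dB is a gain of −L dB): F_i = 10^(NF_i/10), G_i = 10^(G_i,dB/10)
  Stage 1: F_1 = 10^(1.73/10) = 1.489, G_1 = 10^(−1.73/10) = 0.6714
  Stage 2: F_2 = 10^(1.31/10) = 1.352, G_2 = 10^(17.6/10) = 57.54
  Stage 3: F_3 = 10^(10.1/10) = 10.23, G_3 = 10^(−7.76/10) = 0.1675
Friis cascade:
  F = 1.489 + (1.352 − 1)/0.6714 + (10.23 − 1)/38.64 = 2.253
NF = 10 log₁₀(2.253) = 3.53 dB

3.53 dB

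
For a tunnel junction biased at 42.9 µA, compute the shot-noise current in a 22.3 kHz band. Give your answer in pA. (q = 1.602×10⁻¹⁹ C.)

554 pA

I_n = √(2qI·B)
2qI·B = 2 × 1.602×10⁻¹⁹ × 4.29×10⁻⁵ × 2.23×10⁴ = 3.07×10⁻¹⁹ A²
I_n = √(3.07×10⁻¹⁹) = 5.54×10⁻¹⁰ A = 554 pA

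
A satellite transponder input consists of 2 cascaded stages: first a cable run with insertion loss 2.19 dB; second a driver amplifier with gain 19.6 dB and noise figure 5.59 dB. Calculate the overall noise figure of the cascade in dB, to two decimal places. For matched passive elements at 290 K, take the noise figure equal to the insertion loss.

Convert to linear (a loss of L dB is a gain of −L dB): F_i = 10^(NF_i/10), G_i = 10^(G_i,dB/10)
  Stage 1: F_1 = 10^(2.19/10) = 1.656, G_1 = 10^(−2.19/10) = 0.6039
  Stage 2: F_2 = 10^(5.59/10) = 3.622, G_2 = 10^(19.6/10) = 91.20
Friis cascade:
  F = 1.656 + (3.622 − 1)/0.6039 = 5.998
NF = 10 log₁₀(5.998) = 7.78 dB

7.78 dB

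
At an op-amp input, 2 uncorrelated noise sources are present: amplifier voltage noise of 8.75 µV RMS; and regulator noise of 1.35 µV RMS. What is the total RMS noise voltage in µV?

8.85 µV

Uncorrelated sources add in power (mean-square): V_tot = √(ΣV_i²)
V_tot = √[(8.75×10⁻⁶)² + (1.35×10⁻⁶)²] = 8.85×10⁻⁶ V = 8.85 µV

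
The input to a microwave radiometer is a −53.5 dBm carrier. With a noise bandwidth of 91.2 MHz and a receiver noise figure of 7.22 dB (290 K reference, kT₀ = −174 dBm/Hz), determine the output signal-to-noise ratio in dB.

Noise floor: N = −174 + 10 log₁₀(B) + NF
10 log₁₀(9.12×10⁷) = 79.6 dB
N = −174 + 79.6 + 7.22 = −87.18 dBm
SNR = P_sig − N = −53.5 − (−87.18) = 33.68 dB → 33.7 dB

33.7 dB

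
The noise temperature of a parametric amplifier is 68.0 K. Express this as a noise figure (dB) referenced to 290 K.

0.915 dB

F = 1 + T_e/T₀ = 1 + 68.0/290 = 1.23448
NF = 10 log₁₀(1.23448) = 0.915 dB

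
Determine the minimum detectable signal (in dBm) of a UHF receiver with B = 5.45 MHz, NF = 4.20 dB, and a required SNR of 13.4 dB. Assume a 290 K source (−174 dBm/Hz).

Sensitivity = −174 + 10 log₁₀(B) + NF + SNR_min
= −174 + 67.36 + 4.20 + 13.4
= −89.04 dBm → −89.0 dBm

−89.0 dBm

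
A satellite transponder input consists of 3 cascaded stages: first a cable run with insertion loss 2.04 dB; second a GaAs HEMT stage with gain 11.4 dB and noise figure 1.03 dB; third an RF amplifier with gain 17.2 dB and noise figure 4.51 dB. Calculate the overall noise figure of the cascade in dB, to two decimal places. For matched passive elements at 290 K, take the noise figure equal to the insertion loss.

Convert to linear (a loss of L dB is a gain of −L dB): F_i = 10^(NF_i/10), G_i = 10^(G_i,dB/10)
  Stage 1: F_1 = 10^(2.04/10) = 1.600, G_1 = 10^(−2.04/10) = 0.6252
  Stage 2: F_2 = 10^(1.03/10) = 1.268, G_2 = 10^(11.4/10) = 13.80
  Stage 3: F_3 = 10^(4.51/10) = 2.825, G_3 = 10^(17.2/10) = 52.48
Friis cascade:
  F = 1.600 + (1.268 − 1)/0.6252 + (2.825 − 1)/8.630 = 2.239
NF = 10 log₁₀(2.239) = 3.50 dB

3.50 dB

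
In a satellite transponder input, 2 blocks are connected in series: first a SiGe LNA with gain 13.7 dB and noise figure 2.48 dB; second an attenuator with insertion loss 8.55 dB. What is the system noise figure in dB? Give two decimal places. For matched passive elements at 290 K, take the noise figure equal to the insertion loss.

3.08 dB

Convert to linear (a loss of L dB is a gain of −L dB): F_i = 10^(NF_i/10), G_i = 10^(G_i,dB/10)
  Stage 1: F_1 = 10^(2.48/10) = 1.770, G_1 = 10^(13.7/10) = 23.44
  Stage 2: F_2 = 10^(8.55/10) = 7.161, G_2 = 10^(−8.55/10) = 0.1396
Friis cascade:
  F = 1.770 + (7.161 − 1)/23.44 = 2.033
NF = 10 log₁₀(2.033) = 3.08 dB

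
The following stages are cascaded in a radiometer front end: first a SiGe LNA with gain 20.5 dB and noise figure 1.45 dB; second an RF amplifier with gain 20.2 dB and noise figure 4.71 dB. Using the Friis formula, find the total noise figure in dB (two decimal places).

1.50 dB

Convert to linear (a loss of L dB is a gain of −L dB): F_i = 10^(NF_i/10), G_i = 10^(G_i,dB/10)
  Stage 1: F_1 = 10^(1.45/10) = 1.396, G_1 = 10^(20.5/10) = 112.2
  Stage 2: F_2 = 10^(4.71/10) = 2.958, G_2 = 10^(20.2/10) = 104.7
Friis cascade:
  F = 1.396 + (2.958 − 1)/112.2 = 1.414
NF = 10 log₁₀(1.414) = 1.50 dB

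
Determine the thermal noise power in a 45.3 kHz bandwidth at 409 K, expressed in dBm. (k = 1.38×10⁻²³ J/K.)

P_n = kTB = 1.38×10⁻²³ × 409 × 4.53×10⁴ = 2.56×10⁻¹⁶ W
In dBm: 10 log₁₀(2.56×10⁻¹⁶ / 10⁻³) = −125.9 dBm

−125.9 dBm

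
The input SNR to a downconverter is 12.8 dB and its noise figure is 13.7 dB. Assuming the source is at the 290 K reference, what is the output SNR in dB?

−0.9 dB

By definition F = SNR_in/SNR_out, so in dB: SNR_out = SNR_in − NF
SNR_out = 12.8 − 13.7 = −0.9 dB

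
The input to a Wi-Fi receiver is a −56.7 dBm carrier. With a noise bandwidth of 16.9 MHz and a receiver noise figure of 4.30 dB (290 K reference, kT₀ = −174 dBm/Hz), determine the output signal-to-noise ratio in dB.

40.7 dB

Noise floor: N = −174 + 10 log₁₀(B) + NF
10 log₁₀(1.69×10⁷) = 72.28 dB
N = −174 + 72.28 + 4.30 = −97.42 dBm
SNR = P_sig − N = −56.7 − (−97.42) = 40.72 dB → 40.7 dB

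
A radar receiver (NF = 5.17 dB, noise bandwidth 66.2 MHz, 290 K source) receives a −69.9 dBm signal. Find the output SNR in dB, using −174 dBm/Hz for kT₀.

20.7 dB

Noise floor: N = −174 + 10 log₁₀(B) + NF
10 log₁₀(6.62×10⁷) = 78.21 dB
N = −174 + 78.21 + 5.17 = −90.62 dBm
SNR = P_sig − N = −69.9 − (−90.62) = 20.72 dB → 20.7 dB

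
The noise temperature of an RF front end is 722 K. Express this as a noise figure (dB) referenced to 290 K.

5.43 dB

F = 1 + T_e/T₀ = 1 + 722/290 = 3.48966
NF = 10 log₁₀(3.48966) = 5.43 dB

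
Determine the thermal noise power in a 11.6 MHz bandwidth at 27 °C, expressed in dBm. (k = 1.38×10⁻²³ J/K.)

−103.2 dBm

T = 27 °C + 273.15 = 300.15 K
P_n = kTB = 1.38×10⁻²³ × 300.15 × 1.16×10⁷ = 4.80×10⁻¹⁴ W
In dBm: 10 log₁₀(4.80×10⁻¹⁴ / 10⁻³) = −103.2 dBm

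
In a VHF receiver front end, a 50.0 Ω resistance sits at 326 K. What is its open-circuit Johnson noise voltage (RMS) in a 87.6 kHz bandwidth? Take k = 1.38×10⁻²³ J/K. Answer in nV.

281 nV

V_n = √(4kTRB)
4kTRB = 4 × 1.38×10⁻²³ × 326 × 5.00×10¹ × 8.76×10⁴ = 7.88×10⁻¹⁴ V²
V_n = √(7.88×10⁻¹⁴) = 2.81×10⁻⁷ V = 281 nV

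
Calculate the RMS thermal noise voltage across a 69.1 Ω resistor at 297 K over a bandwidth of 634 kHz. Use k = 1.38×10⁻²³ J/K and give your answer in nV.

847 nV

V_n = √(4kTRB)
4kTRB = 4 × 1.38×10⁻²³ × 297 × 6.91×10¹ × 6.34×10⁵ = 7.18×10⁻¹³ V²
V_n = √(7.18×10⁻¹³) = 8.47×10⁻⁷ V = 847 nV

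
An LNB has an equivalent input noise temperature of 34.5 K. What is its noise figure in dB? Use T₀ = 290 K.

0.488 dB

F = 1 + T_e/T₀ = 1 + 34.5/290 = 1.11897
NF = 10 log₁₀(1.11897) = 0.488 dB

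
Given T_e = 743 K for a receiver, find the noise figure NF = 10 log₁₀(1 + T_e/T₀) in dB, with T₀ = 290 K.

5.52 dB

F = 1 + T_e/T₀ = 1 + 743/290 = 3.56207
NF = 10 log₁₀(3.56207) = 5.52 dB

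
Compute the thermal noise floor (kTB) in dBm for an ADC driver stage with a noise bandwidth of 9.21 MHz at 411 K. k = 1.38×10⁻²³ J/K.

P_n = kTB = 1.38×10⁻²³ × 411 × 9.21×10⁶ = 5.22×10⁻¹⁴ W
In dBm: 10 log₁₀(5.22×10⁻¹⁴ / 10⁻³) = −102.8 dBm

−102.8 dBm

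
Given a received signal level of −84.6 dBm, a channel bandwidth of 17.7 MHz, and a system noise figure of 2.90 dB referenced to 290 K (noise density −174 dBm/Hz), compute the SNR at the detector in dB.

14.0 dB

Noise floor: N = −174 + 10 log₁₀(B) + NF
10 log₁₀(1.77×10⁷) = 72.48 dB
N = −174 + 72.48 + 2.90 = −98.62 dBm
SNR = P_sig − N = −84.6 − (−98.62) = 14.02 dB → 14.0 dB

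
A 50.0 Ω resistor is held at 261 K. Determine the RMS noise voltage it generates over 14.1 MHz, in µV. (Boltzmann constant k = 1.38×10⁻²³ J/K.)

3.19 µV

V_n = √(4kTRB)
4kTRB = 4 × 1.38×10⁻²³ × 261 × 5.00×10¹ × 1.41×10⁷ = 1.02×10⁻¹¹ V²
V_n = √(1.02×10⁻¹¹) = 3.19×10⁻⁶ V = 3.19 µV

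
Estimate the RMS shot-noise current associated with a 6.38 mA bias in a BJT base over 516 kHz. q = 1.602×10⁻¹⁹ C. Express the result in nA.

32.5 nA

I_n = √(2qI·B)
2qI·B = 2 × 1.602×10⁻¹⁹ × 6.38×10⁻³ × 5.16×10⁵ = 1.05×10⁻¹⁵ A²
I_n = √(1.05×10⁻¹⁵) = 3.25×10⁻⁸ A = 32.5 nA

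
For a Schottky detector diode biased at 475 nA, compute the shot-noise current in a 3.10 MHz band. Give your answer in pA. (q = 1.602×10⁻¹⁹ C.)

687 pA

I_n = √(2qI·B)
2qI·B = 2 × 1.602×10⁻¹⁹ × 4.75×10⁻⁷ × 3.10×10⁶ = 4.72×10⁻¹⁹ A²
I_n = √(4.72×10⁻¹⁹) = 6.87×10⁻¹⁰ A = 687 pA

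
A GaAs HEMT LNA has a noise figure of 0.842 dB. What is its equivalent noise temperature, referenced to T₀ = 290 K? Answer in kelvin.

62.0 K

F = 10^(0.842/10) = 1.21395
T_e = (F − 1)·T₀ = (1.21395 − 1) × 290 = 62.0 K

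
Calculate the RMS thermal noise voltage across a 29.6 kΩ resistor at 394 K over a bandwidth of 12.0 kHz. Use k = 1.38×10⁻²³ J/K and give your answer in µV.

2.78 µV

V_n = √(4kTRB)
4kTRB = 4 × 1.38×10⁻²³ × 394 × 2.96×10⁴ × 1.20×10⁴ = 7.73×10⁻¹² V²
V_n = √(7.73×10⁻¹²) = 2.78×10⁻⁶ V = 2.78 µV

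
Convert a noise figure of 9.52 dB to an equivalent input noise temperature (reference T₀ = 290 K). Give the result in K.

2307 K

F = 10^(9.52/10) = 8.95365
T_e = (F − 1)·T₀ = (8.95365 − 1) × 290 = 2307 K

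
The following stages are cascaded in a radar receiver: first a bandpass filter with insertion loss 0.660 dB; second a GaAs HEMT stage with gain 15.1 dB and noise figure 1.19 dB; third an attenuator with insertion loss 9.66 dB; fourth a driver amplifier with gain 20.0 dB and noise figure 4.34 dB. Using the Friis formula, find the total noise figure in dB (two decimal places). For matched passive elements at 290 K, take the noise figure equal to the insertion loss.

3.80 dB

Convert to linear (a loss of L dB is a gain of −L dB): F_i = 10^(NF_i/10), G_i = 10^(G_i,dB/10)
  Stage 1: F_1 = 10^(0.660/10) = 1.164, G_1 = 10^(−0.660/10) = 0.8590
  Stage 2: F_2 = 10^(1.19/10) = 1.315, G_2 = 10^(15.1/10) = 32.36
  Stage 3: F_3 = 10^(9.66/10) = 9.247, G_3 = 10^(−9.66/10) = 0.1081
  Stage 4: F_4 = 10^(4.34/10) = 2.716, G_4 = 10^(20.0/10) = 100.0
Friis cascade:
  F = 1.164 + (1.315 − 1)/0.8590 + (9.247 − 1)/27.80 + (2.716 − 1)/3.006 = 2.399
NF = 10 log₁₀(2.399) = 3.80 dB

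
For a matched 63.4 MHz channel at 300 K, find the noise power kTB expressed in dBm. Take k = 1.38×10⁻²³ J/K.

−95.8 dBm

P_n = kTB = 1.38×10⁻²³ × 300 × 6.34×10⁷ = 2.62×10⁻¹³ W
In dBm: 10 log₁₀(2.62×10⁻¹³ / 10⁻³) = −95.8 dBm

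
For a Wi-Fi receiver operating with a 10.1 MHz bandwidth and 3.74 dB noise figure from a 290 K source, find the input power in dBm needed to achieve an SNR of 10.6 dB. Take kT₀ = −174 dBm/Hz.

Sensitivity = −174 + 10 log₁₀(B) + NF + SNR_min
= −174 + 70.04 + 3.74 + 10.6
= −89.62 dBm → −89.6 dBm

−89.6 dBm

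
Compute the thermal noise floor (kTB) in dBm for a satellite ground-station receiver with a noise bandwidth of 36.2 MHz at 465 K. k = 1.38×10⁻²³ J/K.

P_n = kTB = 1.38×10⁻²³ × 465 × 3.62×10⁷ = 2.32×10⁻¹³ W
In dBm: 10 log₁₀(2.32×10⁻¹³ / 10⁻³) = −96.3 dBm

−96.3 dBm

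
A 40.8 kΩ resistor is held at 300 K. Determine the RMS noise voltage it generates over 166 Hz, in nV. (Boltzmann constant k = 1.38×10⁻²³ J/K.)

335 nV

V_n = √(4kTRB)
4kTRB = 4 × 1.38×10⁻²³ × 300 × 4.08×10⁴ × 1.66×10² = 1.12×10⁻¹³ V²
V_n = √(1.12×10⁻¹³) = 3.35×10⁻⁷ V = 335 nV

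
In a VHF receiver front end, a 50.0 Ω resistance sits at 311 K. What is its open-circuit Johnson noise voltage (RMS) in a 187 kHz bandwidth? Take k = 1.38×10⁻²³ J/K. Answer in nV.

401 nV

V_n = √(4kTRB)
4kTRB = 4 × 1.38×10⁻²³ × 311 × 5.00×10¹ × 1.87×10⁵ = 1.61×10⁻¹³ V²
V_n = √(1.61×10⁻¹³) = 4.01×10⁻⁷ V = 401 nV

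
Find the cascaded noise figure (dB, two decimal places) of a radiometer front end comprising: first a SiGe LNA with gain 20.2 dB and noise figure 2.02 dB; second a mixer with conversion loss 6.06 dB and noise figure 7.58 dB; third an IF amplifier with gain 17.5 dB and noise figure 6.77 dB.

2.51 dB

Convert to linear (a loss of L dB is a gain of −L dB): F_i = 10^(NF_i/10), G_i = 10^(G_i,dB/10)
  Stage 1: F_1 = 10^(2.02/10) = 1.592, G_1 = 10^(20.2/10) = 104.7
  Stage 2: F_2 = 10^(7.58/10) = 5.728, G_2 = 10^(−6.06/10) = 0.2477
  Stage 3: F_3 = 10^(6.77/10) = 4.753, G_3 = 10^(17.5/10) = 56.23
Friis cascade:
  F = 1.592 + (5.728 − 1)/104.7 + (4.753 − 1)/25.94 = 1.782
NF = 10 log₁₀(1.782) = 2.51 dB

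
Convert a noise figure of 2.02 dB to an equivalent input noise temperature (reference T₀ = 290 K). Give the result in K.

F = 10^(2.02/10) = 1.59221
T_e = (F − 1)·T₀ = (1.59221 − 1) × 290 = 172 K

172 K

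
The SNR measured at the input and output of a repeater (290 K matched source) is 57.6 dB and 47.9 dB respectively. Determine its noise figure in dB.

NF (dB) = SNR_in(dB) − SNR_out(dB) when the source is at T₀
NF = 57.6 − 47.9 = 9.7 dB

9.7 dB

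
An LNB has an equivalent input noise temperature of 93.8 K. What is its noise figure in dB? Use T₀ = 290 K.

1.22 dB

F = 1 + T_e/T₀ = 1 + 93.8/290 = 1.32345
NF = 10 log₁₀(1.32345) = 1.22 dB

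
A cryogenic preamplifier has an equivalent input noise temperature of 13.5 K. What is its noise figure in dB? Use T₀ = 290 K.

0.198 dB

F = 1 + T_e/T₀ = 1 + 13.5/290 = 1.04655
NF = 10 log₁₀(1.04655) = 0.198 dB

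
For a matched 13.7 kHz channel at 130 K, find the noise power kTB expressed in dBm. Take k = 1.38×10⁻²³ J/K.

P_n = kTB = 1.38×10⁻²³ × 130 × 1.37×10⁴ = 2.46×10⁻¹⁷ W
In dBm: 10 log₁₀(2.46×10⁻¹⁷ / 10⁻³) = −136.1 dBm

−136.1 dBm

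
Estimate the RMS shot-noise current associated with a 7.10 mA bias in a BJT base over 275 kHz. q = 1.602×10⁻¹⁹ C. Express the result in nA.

25.0 nA

I_n = √(2qI·B)
2qI·B = 2 × 1.602×10⁻¹⁹ × 7.10×10⁻³ × 2.75×10⁵ = 6.26×10⁻¹⁶ A²
I_n = √(6.26×10⁻¹⁶) = 2.50×10⁻⁸ A = 25.0 nA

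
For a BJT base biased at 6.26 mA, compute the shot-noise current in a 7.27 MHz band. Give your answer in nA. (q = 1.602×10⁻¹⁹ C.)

121 nA

I_n = √(2qI·B)
2qI·B = 2 × 1.602×10⁻¹⁹ × 6.26×10⁻³ × 7.27×10⁶ = 1.46×10⁻¹⁴ A²
I_n = √(1.46×10⁻¹⁴) = 1.21×10⁻⁷ A = 121 nA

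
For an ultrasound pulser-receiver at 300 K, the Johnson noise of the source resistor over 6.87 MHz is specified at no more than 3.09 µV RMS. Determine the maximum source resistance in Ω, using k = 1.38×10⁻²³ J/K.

83.9 Ω

Johnson–Nyquist: V_n = √(4kTRB) ⇒ R = V_n² / (4kTB)
4kTB = 4 × 1.38×10⁻²³ × 300 × 6.87×10⁶ = 1.14×10⁻¹³
R = (3.09×10⁻⁶)² / 1.14×10⁻¹³ = 8.39×10¹ Ω = 83.9 Ω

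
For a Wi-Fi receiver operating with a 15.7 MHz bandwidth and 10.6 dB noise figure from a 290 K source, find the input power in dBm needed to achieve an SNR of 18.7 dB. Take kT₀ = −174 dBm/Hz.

Sensitivity = −174 + 10 log₁₀(B) + NF + SNR_min
= −174 + 71.96 + 10.6 + 18.7
= −72.74 dBm → −72.7 dBm

−72.7 dBm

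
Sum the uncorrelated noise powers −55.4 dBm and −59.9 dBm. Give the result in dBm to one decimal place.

Convert to linear, add, convert back:
P₁ = 2.88×10⁻⁹ W, P₂ = 1.02×10⁻⁹ W
P_tot = 3.91×10⁻⁹ W → 10 log₁₀(P_tot / 10⁻³) = −54.1 dBm

−54.1 dBm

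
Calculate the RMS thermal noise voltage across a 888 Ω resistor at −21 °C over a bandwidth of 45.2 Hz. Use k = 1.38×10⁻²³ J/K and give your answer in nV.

23.6 nV

T = −21 °C + 273.15 = 252.15 K
V_n = √(4kTRB)
4kTRB = 4 × 1.38×10⁻²³ × 252.15 × 8.88×10² × 4.52×10¹ = 5.59×10⁻¹⁶ V²
V_n = √(5.59×10⁻¹⁶) = 2.36×10⁻⁸ V = 23.6 nV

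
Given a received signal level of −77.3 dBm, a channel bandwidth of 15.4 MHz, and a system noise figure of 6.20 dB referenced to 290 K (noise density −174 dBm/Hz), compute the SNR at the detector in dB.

18.6 dB

Noise floor: N = −174 + 10 log₁₀(B) + NF
10 log₁₀(1.54×10⁷) = 71.88 dB
N = −174 + 71.88 + 6.20 = −95.92 dBm
SNR = P_sig − N = −77.3 − (−95.92) = 18.62 dB → 18.6 dB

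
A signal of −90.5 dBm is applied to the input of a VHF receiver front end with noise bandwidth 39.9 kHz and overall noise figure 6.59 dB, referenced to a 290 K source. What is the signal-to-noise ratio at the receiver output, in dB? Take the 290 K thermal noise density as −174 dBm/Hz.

30.9 dB

Noise floor: N = −174 + 10 log₁₀(B) + NF
10 log₁₀(3.99×10⁴) = 46.01 dB
N = −174 + 46.01 + 6.59 = −121.40 dBm
SNR = P_sig − N = −90.5 − (−121.40) = 30.90 dB → 30.9 dB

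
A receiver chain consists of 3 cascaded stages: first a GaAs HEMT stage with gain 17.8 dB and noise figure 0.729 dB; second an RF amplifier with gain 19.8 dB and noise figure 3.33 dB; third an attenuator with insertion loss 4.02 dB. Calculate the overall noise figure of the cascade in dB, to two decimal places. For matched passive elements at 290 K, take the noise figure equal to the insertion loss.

0.80 dB

Convert to linear (a loss of L dB is a gain of −L dB): F_i = 10^(NF_i/10), G_i = 10^(G_i,dB/10)
  Stage 1: F_1 = 10^(0.729/10) = 1.183, G_1 = 10^(17.8/10) = 60.26
  Stage 2: F_2 = 10^(3.33/10) = 2.153, G_2 = 10^(19.8/10) = 95.50
  Stage 3: F_3 = 10^(4.02/10) = 2.523, G_3 = 10^(−4.02/10) = 0.3963
Friis cascade:
  F = 1.183 + (2.153 − 1)/60.26 + (2.523 − 1)/5754 = 1.202
NF = 10 log₁₀(1.202) = 0.80 dB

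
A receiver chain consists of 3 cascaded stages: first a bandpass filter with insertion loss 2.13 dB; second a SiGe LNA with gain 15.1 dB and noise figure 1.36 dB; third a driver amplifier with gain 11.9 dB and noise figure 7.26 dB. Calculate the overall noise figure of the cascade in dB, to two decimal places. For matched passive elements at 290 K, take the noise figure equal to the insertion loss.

Convert to linear (a loss of L dB is a gain of −L dB): F_i = 10^(NF_i/10), G_i = 10^(G_i,dB/10)
  Stage 1: F_1 = 10^(2.13/10) = 1.633, G_1 = 10^(−2.13/10) = 0.6124
  Stage 2: F_2 = 10^(1.36/10) = 1.368, G_2 = 10^(15.1/10) = 32.36
  Stage 3: F_3 = 10^(7.26/10) = 5.321, G_3 = 10^(11.9/10) = 15.49
Friis cascade:
  F = 1.633 + (1.368 − 1)/0.6124 + (5.321 − 1)/19.82 = 2.452
NF = 10 log₁₀(2.452) = 3.89 dB

3.89 dB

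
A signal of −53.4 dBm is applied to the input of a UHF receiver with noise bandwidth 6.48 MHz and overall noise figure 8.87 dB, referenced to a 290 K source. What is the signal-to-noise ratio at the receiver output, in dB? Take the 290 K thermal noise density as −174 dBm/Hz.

Noise floor: N = −174 + 10 log₁₀(B) + NF
10 log₁₀(6.48×10⁶) = 68.12 dB
N = −174 + 68.12 + 8.87 = −97.01 dBm
SNR = P_sig − N = −53.4 − (−97.01) = 43.61 dB → 43.6 dB

43.6 dB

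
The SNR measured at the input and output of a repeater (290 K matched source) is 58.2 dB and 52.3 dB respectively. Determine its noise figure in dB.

5.9 dB

NF (dB) = SNR_in(dB) − SNR_out(dB) when the source is at T₀
NF = 58.2 − 52.3 = 5.9 dB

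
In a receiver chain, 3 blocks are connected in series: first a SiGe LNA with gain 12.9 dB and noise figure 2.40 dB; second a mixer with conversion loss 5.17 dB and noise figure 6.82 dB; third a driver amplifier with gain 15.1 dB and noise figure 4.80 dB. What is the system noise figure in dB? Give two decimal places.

3.57 dB

Convert to linear (a loss of L dB is a gain of −L dB): F_i = 10^(NF_i/10), G_i = 10^(G_i,dB/10)
  Stage 1: F_1 = 10^(2.40/10) = 1.738, G_1 = 10^(12.9/10) = 19.50
  Stage 2: F_2 = 10^(6.82/10) = 4.808, G_2 = 10^(−5.17/10) = 0.3041
  Stage 3: F_3 = 10^(4.80/10) = 3.020, G_3 = 10^(15.1/10) = 32.36
Friis cascade:
  F = 1.738 + (4.808 − 1)/19.50 + (3.020 − 1)/5.929 = 2.274
NF = 10 log₁₀(2.274) = 3.57 dB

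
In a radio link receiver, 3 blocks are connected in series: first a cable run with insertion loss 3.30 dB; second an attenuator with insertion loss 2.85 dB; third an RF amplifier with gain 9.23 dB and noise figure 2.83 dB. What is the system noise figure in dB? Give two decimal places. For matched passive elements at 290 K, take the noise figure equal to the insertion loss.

8.98 dB

Convert to linear (a loss of L dB is a gain of −L dB): F_i = 10^(NF_i/10), G_i = 10^(G_i,dB/10)
  Stage 1: F_1 = 10^(3.30/10) = 2.138, G_1 = 10^(−3.30/10) = 0.4677
  Stage 2: F_2 = 10^(2.85/10) = 1.928, G_2 = 10^(−2.85/10) = 0.5188
  Stage 3: F_3 = 10^(2.83/10) = 1.919, G_3 = 10^(9.23/10) = 8.375
Friis cascade:
  F = 2.138 + (1.928 − 1)/0.4677 + (1.919 − 1)/0.2427 = 7.907
NF = 10 log₁₀(7.907) = 8.98 dB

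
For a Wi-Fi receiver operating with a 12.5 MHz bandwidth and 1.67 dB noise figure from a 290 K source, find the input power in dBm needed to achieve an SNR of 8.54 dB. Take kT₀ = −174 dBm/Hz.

−92.8 dBm

Sensitivity = −174 + 10 log₁₀(B) + NF + SNR_min
= −174 + 70.97 + 1.67 + 8.54
= −92.82 dBm → −92.8 dBm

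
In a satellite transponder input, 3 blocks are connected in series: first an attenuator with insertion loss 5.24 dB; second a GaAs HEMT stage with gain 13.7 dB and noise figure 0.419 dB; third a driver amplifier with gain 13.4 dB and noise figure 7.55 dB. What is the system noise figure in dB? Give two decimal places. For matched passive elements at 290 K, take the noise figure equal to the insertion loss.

Convert to linear (a loss of L dB is a gain of −L dB): F_i = 10^(NF_i/10), G_i = 10^(G_i,dB/10)
  Stage 1: F_1 = 10^(5.24/10) = 3.342, G_1 = 10^(−5.24/10) = 0.2992
  Stage 2: F_2 = 10^(0.419/10) = 1.101, G_2 = 10^(13.7/10) = 23.44
  Stage 3: F_3 = 10^(7.55/10) = 5.689, G_3 = 10^(13.4/10) = 21.88
Friis cascade:
  F = 3.342 + (1.101 − 1)/0.2992 + (5.689 − 1)/7.015 = 4.349
NF = 10 log₁₀(4.349) = 6.38 dB

6.38 dB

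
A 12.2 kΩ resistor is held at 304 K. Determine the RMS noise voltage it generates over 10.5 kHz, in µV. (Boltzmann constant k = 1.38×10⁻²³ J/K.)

1.47 µV

V_n = √(4kTRB)
4kTRB = 4 × 1.38×10⁻²³ × 304 × 1.22×10⁴ × 1.05×10⁴ = 2.15×10⁻¹² V²
V_n = √(2.15×10⁻¹²) = 1.47×10⁻⁶ V = 1.47 µV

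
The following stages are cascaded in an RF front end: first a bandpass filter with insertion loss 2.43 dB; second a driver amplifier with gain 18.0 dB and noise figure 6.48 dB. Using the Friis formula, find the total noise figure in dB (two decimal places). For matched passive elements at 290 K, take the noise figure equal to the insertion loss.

8.91 dB

Convert to linear (a loss of L dB is a gain of −L dB): F_i = 10^(NF_i/10), G_i = 10^(G_i,dB/10)
  Stage 1: F_1 = 10^(2.43/10) = 1.750, G_1 = 10^(−2.43/10) = 0.5715
  Stage 2: F_2 = 10^(6.48/10) = 4.446, G_2 = 10^(18.0/10) = 63.10
Friis cascade:
  F = 1.750 + (4.446 − 1)/0.5715 = 7.780
NF = 10 log₁₀(7.780) = 8.91 dB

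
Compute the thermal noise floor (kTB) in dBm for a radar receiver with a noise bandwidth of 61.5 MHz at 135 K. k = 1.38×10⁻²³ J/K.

P_n = kTB = 1.38×10⁻²³ × 135 × 6.15×10⁷ = 1.15×10⁻¹³ W
In dBm: 10 log₁₀(1.15×10⁻¹³ / 10⁻³) = −99.4 dBm

−99.4 dBm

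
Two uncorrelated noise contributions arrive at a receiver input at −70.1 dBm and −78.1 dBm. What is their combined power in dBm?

−69.5 dBm

Convert to linear, add, convert back:
P₁ = 9.77×10⁻¹¹ W, P₂ = 1.55×10⁻¹¹ W
P_tot = 1.13×10⁻¹⁰ W → 10 log₁₀(P_tot / 10⁻³) = −69.5 dBm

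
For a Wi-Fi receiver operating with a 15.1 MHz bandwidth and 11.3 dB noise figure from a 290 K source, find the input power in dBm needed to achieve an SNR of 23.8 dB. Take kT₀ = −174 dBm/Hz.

Sensitivity = −174 + 10 log₁₀(B) + NF + SNR_min
= −174 + 71.79 + 11.3 + 23.8
= −67.11 dBm → −67.1 dBm

−67.1 dBm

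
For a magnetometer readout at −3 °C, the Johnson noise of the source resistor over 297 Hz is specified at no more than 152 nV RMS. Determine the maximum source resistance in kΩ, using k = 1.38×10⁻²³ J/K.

T = −3 °C + 273.15 = 270.15 K
Johnson–Nyquist: V_n = √(4kTRB) ⇒ R = V_n² / (4kTB)
4kTB = 4 × 1.38×10⁻²³ × 270.15 × 2.97×10² = 4.43×10⁻¹⁸
R = (1.52×10⁻⁷)² / 4.43×10⁻¹⁸ = 5.22×10³ Ω = 5.22 kΩ

5.22 kΩ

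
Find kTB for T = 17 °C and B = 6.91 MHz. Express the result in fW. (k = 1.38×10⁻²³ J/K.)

27.7 fW

T = 17 °C + 273.15 = 290.15 K
P_n = kTB = 1.38×10⁻²³ × 290.15 × 6.91×10⁶ = 2.77×10⁻¹⁴ W = 27.7 fW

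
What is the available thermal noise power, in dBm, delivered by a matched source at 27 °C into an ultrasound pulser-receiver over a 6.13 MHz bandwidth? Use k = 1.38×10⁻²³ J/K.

T = 27 °C + 273.15 = 300.15 K
P_n = kTB = 1.38×10⁻²³ × 300.15 × 6.13×10⁶ = 2.54×10⁻¹⁴ W
In dBm: 10 log₁₀(2.54×10⁻¹⁴ / 10⁻³) = −106.0 dBm

−106.0 dBm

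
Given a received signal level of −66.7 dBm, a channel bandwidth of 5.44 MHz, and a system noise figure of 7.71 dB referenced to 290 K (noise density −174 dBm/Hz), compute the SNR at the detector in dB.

32.2 dB

Noise floor: N = −174 + 10 log₁₀(B) + NF
10 log₁₀(5.44×10⁶) = 67.36 dB
N = −174 + 67.36 + 7.71 = −98.93 dBm
SNR = P_sig − N = −66.7 − (−98.93) = 32.23 dB → 32.2 dB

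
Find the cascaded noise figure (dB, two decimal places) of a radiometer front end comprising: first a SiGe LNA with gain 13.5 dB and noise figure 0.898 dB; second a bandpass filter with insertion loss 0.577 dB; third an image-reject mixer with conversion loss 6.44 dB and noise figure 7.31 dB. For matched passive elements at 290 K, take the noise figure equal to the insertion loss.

Convert to linear (a loss of L dB is a gain of −L dB): F_i = 10^(NF_i/10), G_i = 10^(G_i,dB/10)
  Stage 1: F_1 = 10^(0.898/10) = 1.230, G_1 = 10^(13.5/10) = 22.39
  Stage 2: F_2 = 10^(0.577/10) = 1.142, G_2 = 10^(−0.577/10) = 0.8756
  Stage 3: F_3 = 10^(7.31/10) = 5.383, G_3 = 10^(−6.44/10) = 0.2270
Friis cascade:
  F = 1.230 + (1.142 − 1)/22.39 + (5.383 − 1)/19.60 = 1.460
NF = 10 log₁₀(1.460) = 1.64 dB

1.64 dB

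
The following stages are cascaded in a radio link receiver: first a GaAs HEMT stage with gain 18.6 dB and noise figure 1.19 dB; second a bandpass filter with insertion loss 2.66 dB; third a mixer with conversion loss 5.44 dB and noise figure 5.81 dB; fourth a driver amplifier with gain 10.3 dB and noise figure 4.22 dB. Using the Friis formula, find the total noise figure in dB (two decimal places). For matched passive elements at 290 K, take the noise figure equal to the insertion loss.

1.89 dB

Convert to linear (a loss of L dB is a gain of −L dB): F_i = 10^(NF_i/10), G_i = 10^(G_i,dB/10)
  Stage 1: F_1 = 10^(1.19/10) = 1.315, G_1 = 10^(18.6/10) = 72.44
  Stage 2: F_2 = 10^(2.66/10) = 1.845, G_2 = 10^(−2.66/10) = 0.5420
  Stage 3: F_3 = 10^(5.81/10) = 3.811, G_3 = 10^(−5.44/10) = 0.2858
  Stage 4: F_4 = 10^(4.22/10) = 2.642, G_4 = 10^(10.3/10) = 10.72
Friis cascade:
  F = 1.315 + (1.845 − 1)/72.44 + (3.811 − 1)/39.26 + (2.642 − 1)/11.22 = 1.545
NF = 10 log₁₀(1.545) = 1.89 dB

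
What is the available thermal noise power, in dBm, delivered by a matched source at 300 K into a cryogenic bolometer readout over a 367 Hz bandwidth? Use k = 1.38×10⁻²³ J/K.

P_n = kTB = 1.38×10⁻²³ × 300 × 3.67×10² = 1.52×10⁻¹⁸ W
In dBm: 10 log₁₀(1.52×10⁻¹⁸ / 10⁻³) = −148.2 dBm

−148.2 dBm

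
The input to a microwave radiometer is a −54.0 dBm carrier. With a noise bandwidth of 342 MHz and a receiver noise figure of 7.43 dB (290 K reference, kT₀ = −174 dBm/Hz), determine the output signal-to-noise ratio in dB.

Noise floor: N = −174 + 10 log₁₀(B) + NF
10 log₁₀(3.42×10⁸) = 85.34 dB
N = −174 + 85.34 + 7.43 = −81.23 dBm
SNR = P_sig − N = −54.0 − (−81.23) = 27.23 dB → 27.2 dB

27.2 dB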